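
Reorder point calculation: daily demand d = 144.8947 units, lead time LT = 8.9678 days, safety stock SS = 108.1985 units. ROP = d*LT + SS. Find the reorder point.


d*LT = 144.8947 * 8.9678 = 1299.3867
ROP = 1299.3867 + 108.1985 = 1407.5852

1407.5852 units


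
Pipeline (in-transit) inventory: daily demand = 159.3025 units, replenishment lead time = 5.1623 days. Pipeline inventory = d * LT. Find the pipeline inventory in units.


Pipeline = 159.3025 * 5.1623 = 822.3673

822.3673 units


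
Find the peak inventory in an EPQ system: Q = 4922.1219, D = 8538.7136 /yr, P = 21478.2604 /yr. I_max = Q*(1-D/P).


D/P = 0.3976
1 - D/P = 0.6024
I_max = 4922.1219 * 0.6024 = 2965.3252

2965.3252 units


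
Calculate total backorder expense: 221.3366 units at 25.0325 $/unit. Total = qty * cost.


Total = 221.3366 * 25.0325 = 5540.6084

5540.6084 $


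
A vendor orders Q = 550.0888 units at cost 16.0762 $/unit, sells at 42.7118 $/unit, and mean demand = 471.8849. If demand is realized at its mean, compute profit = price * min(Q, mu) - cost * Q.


Sales at mu = min(550.0888, 471.8849) = 471.8849
Revenue = 42.7118 * 471.8849 = 20155.0535
Total cost = 16.0762 * 550.0888 = 8843.3376
Profit = 20155.0535 - 8843.3376 = 11311.7159

11311.7159 $


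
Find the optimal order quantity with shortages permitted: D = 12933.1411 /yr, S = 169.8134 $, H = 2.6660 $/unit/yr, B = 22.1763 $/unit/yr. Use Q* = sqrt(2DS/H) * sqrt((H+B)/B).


sqrt(2DS/H) = 1283.5799
sqrt((H+B)/B) = 1.0584
Q* = 1283.5799 * 1.0584 = 1358.5458

1358.5458 units


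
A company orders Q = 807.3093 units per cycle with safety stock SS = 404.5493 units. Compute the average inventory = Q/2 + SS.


Q/2 = 403.6547
Avg = 403.6547 + 404.5493 = 808.2040

808.2040 units


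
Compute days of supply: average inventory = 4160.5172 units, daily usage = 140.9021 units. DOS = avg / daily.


DOS = 4160.5172 / 140.9021 = 29.5277

29.5277 days


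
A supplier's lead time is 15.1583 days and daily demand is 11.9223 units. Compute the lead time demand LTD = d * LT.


LTD = 11.9223 * 15.1583 = 180.7218

180.7218 units


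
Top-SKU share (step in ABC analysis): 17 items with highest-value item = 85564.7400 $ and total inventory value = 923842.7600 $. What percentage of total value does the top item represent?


Top item = 85564.7400
Total = 923842.7600
Percentage = 85564.7400 / 923842.7600 * 100 = 9.2618

9.2618%


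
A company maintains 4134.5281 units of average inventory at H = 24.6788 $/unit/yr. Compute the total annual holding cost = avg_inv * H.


Cost = 4134.5281 * 24.6788 = 102035.1921

102035.1921 $/yr


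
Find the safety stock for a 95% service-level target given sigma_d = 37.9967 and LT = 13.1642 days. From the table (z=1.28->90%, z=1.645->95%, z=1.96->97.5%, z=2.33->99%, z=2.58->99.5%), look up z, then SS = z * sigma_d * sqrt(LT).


From the table, SL = 95% corresponds to z = 1.645
sqrt(LT) = sqrt(13.1642) = 3.6283
SS = 1.645 * 37.9967 * 3.6283 = 226.7822

226.7822 units


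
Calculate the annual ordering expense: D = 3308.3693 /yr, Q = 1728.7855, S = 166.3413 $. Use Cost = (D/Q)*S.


Number of orders = D/Q = 1.9137
Cost = 1.9137 * 166.3413 = 318.3266

318.3266 $/yr


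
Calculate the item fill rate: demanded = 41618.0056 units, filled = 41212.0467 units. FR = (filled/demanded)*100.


FR = 41212.0467 / 41618.0056 * 100 = 99.0246

99.0246%


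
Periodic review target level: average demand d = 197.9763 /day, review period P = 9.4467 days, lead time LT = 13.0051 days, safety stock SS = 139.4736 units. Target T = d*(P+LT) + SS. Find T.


P + LT = 22.4518
d*(P+LT) = 197.9763 * 22.4518 = 4444.9243
T = 4444.9243 + 139.4736 = 4584.3979

4584.3979 units


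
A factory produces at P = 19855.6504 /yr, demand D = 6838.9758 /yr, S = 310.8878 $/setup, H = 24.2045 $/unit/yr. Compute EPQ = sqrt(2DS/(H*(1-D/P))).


1 - D/P = 1 - 0.3444 = 0.6556
H*(1-D/P) = 15.8676
2DS = 4252308.2814
EPQ = sqrt(267986.3637) = 517.6740

517.6740 units


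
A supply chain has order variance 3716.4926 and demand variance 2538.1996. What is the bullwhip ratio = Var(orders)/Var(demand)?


BW = 3716.4926 / 2538.1996 = 1.4642

1.4642


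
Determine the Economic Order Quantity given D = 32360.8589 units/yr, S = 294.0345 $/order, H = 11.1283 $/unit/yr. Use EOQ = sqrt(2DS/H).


2*D*S = 2 * 32360.8589 * 294.0345 = 19030417.9325
2*D*S/H = 1710092.1014
EOQ = sqrt(1710092.1014) = 1307.7049

1307.7049 units


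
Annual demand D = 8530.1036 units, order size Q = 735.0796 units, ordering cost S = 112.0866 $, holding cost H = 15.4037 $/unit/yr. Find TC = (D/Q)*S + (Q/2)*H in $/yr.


Ordering cost = D*S/Q = 1300.6895
Holding cost = Q*H/2 = 5661.4728
TC = 1300.6895 + 5661.4728 = 6962.1623

6962.1623 $/yr


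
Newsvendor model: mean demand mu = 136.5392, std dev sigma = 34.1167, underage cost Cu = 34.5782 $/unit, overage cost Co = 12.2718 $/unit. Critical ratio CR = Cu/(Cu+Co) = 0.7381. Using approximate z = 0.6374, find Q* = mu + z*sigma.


CR = Cu/(Cu+Co) = 34.5782/(34.5782+12.2718) = 0.7381
z = 0.6374
Q* = 136.5392 + 0.6374 * 34.1167 = 158.2852

158.2852 units


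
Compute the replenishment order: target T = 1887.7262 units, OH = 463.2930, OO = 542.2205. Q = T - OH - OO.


Inventory position = OH + OO = 463.2930 + 542.2205 = 1005.5135
Q = 1887.7262 - 1005.5135 = 882.2127

882.2127 units


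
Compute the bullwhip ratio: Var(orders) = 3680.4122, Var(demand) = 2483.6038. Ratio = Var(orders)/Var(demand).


BW = 3680.4122 / 2483.6038 = 1.4819

1.4819


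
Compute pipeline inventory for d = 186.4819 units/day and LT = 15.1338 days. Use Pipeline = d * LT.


Pipeline = 186.4819 * 15.1338 = 2822.1798

2822.1798 units


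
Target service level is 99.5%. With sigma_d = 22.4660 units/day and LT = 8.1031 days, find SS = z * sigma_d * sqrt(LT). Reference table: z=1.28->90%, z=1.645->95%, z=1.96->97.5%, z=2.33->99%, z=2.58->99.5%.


From the table, SL = 99.5% corresponds to z = 2.58
sqrt(LT) = sqrt(8.1031) = 2.8466
SS = 2.58 * 22.4660 * 2.8466 = 164.9951

164.9951 units


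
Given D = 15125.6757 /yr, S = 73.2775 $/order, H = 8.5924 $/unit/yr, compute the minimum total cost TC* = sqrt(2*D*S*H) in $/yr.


2*D*S*H = 19047146.0092
TC* = sqrt(19047146.0092) = 4364.3036

4364.3036 $/yr


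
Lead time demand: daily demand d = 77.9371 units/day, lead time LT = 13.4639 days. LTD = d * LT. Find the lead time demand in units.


LTD = 77.9371 * 13.4639 = 1049.3373

1049.3373 units


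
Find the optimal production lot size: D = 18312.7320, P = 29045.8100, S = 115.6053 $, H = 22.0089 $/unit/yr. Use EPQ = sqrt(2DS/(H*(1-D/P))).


1 - D/P = 1 - 0.6305 = 0.3695
H*(1-D/P) = 8.1328
2DS = 4234097.7534
EPQ = sqrt(520621.0814) = 721.5408

721.5408 units


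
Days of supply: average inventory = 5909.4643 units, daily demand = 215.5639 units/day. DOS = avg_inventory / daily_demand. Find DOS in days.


DOS = 5909.4643 / 215.5639 = 27.4140

27.4140 days


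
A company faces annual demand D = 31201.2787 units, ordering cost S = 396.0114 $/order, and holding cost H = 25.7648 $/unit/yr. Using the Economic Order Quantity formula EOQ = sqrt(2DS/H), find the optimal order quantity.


2*D*S = 2 * 31201.2787 * 396.0114 = 24712124.1196
2*D*S/H = 959142.8662
EOQ = sqrt(959142.8662) = 979.3584

979.3584 units


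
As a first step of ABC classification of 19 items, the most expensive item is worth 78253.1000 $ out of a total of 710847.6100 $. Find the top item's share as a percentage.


Top item = 78253.1000
Total = 710847.6100
Percentage = 78253.1000 / 710847.6100 * 100 = 11.0084

11.0084%


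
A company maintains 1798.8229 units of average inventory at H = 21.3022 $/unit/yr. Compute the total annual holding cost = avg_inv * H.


Cost = 1798.8229 * 21.3022 = 38318.8852

38318.8852 $/yr


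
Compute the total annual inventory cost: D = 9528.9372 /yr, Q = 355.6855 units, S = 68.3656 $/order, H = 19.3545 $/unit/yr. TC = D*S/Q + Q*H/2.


Ordering cost = D*S/Q = 1831.5380
Holding cost = Q*H/2 = 3442.0575
TC = 1831.5380 + 3442.0575 = 5273.5955

5273.5955 $/yr


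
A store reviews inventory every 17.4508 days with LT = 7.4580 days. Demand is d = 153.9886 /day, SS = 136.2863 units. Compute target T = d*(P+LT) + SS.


P + LT = 24.9088
d*(P+LT) = 153.9886 * 24.9088 = 3835.6712
T = 3835.6712 + 136.2863 = 3971.9575

3971.9575 units


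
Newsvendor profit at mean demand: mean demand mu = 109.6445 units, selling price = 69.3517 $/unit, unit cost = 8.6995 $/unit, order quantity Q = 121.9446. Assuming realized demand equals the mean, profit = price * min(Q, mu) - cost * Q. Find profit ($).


Sales at mu = min(121.9446, 109.6445) = 109.6445
Revenue = 69.3517 * 109.6445 = 7604.0325
Total cost = 8.6995 * 121.9446 = 1060.8570
Profit = 7604.0325 - 1060.8570 = 6543.1754

6543.1754 $


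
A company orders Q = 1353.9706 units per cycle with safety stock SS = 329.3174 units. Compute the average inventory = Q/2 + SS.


Q/2 = 676.9853
Avg = 676.9853 + 329.3174 = 1006.3027

1006.3027 units


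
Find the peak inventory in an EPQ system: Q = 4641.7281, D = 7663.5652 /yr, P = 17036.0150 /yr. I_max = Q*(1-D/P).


D/P = 0.4498
1 - D/P = 0.5502
I_max = 4641.7281 * 0.5502 = 2553.6702

2553.6702 units


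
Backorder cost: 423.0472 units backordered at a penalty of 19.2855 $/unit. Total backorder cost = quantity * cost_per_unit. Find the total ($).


Total = 423.0472 * 19.2855 = 8158.6768

8158.6768 $


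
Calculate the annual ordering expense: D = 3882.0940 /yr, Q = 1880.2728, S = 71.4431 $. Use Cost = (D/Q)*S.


Number of orders = D/Q = 2.0646
Cost = 2.0646 * 71.4431 = 147.5046

147.5046 $/yr


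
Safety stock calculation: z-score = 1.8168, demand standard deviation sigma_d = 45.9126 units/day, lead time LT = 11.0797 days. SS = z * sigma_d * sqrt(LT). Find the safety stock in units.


sqrt(LT) = sqrt(11.0797) = 3.3286
SS = 1.8168 * 45.9126 * 3.3286 = 277.6534

277.6534 units


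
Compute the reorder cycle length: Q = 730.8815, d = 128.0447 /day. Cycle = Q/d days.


Cycle = 730.8815 / 128.0447 = 5.7080

5.7080 days


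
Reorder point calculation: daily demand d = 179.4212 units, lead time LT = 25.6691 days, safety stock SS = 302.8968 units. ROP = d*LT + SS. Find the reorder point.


d*LT = 179.4212 * 25.6691 = 4605.5807
ROP = 4605.5807 + 302.8968 = 4908.4775

4908.4775 units


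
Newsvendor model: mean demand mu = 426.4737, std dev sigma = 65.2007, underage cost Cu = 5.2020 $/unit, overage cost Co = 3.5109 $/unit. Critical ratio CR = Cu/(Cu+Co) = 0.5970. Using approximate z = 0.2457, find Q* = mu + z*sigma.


CR = Cu/(Cu+Co) = 5.2020/(5.2020+3.5109) = 0.5970
z = 0.2457
Q* = 426.4737 + 0.2457 * 65.2007 = 442.4935

442.4935 units


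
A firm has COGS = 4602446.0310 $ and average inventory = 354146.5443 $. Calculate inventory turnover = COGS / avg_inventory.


Turnover = 4602446.0310 / 354146.5443 = 12.9959

12.9959


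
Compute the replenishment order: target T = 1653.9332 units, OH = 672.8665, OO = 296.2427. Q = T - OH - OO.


Inventory position = OH + OO = 672.8665 + 296.2427 = 969.1092
Q = 1653.9332 - 969.1092 = 684.8240

684.8240 units


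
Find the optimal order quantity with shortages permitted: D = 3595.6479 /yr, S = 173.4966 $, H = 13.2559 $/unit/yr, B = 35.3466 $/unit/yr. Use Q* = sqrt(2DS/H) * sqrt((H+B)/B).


sqrt(2DS/H) = 306.7923
sqrt((H+B)/B) = 1.1726
Q* = 306.7923 * 1.1726 = 359.7493

359.7493 units


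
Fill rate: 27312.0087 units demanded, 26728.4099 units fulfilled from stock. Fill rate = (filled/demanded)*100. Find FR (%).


FR = 26728.4099 / 27312.0087 * 100 = 97.8632

97.8632%


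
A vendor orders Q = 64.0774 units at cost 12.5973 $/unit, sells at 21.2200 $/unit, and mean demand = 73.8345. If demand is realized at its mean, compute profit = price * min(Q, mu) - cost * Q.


Sales at mu = min(64.0774, 73.8345) = 64.0774
Revenue = 21.2200 * 64.0774 = 1359.7224
Total cost = 12.5973 * 64.0774 = 807.2022
Profit = 1359.7224 - 807.2022 = 552.5202

552.5202 $


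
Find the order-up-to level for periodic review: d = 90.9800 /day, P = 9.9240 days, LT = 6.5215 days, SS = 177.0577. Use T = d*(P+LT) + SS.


P + LT = 16.4455
d*(P+LT) = 90.9800 * 16.4455 = 1496.2116
T = 1496.2116 + 177.0577 = 1673.2693

1673.2693 units


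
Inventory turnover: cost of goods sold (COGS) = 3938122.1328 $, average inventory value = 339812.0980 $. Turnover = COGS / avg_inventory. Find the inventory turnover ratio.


Turnover = 3938122.1328 / 339812.0980 = 11.5891

11.5891


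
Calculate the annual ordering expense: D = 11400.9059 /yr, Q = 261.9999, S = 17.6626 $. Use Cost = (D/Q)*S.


Number of orders = D/Q = 43.5149
Cost = 43.5149 * 17.6626 = 768.5867

768.5867 $/yr


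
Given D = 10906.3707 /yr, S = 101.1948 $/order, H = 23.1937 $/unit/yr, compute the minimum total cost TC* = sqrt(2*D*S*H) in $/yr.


2*D*S*H = 51196289.0626
TC* = sqrt(51196289.0626) = 7155.1582

7155.1582 $/yr


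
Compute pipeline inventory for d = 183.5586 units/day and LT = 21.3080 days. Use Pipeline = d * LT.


Pipeline = 183.5586 * 21.3080 = 3911.2666

3911.2666 units


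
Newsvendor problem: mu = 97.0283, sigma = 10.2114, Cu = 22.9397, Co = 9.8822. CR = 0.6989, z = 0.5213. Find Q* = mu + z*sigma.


CR = Cu/(Cu+Co) = 22.9397/(22.9397+9.8822) = 0.6989
z = 0.5213
Q* = 97.0283 + 0.5213 * 10.2114 = 102.3515

102.3515 units


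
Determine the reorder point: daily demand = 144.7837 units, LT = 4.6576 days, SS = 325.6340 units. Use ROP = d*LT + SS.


d*LT = 144.7837 * 4.6576 = 674.3446
ROP = 674.3446 + 325.6340 = 999.9786

999.9786 units


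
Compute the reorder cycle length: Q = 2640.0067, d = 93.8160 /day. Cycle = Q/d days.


Cycle = 2640.0067 / 93.8160 = 28.1403

28.1403 days


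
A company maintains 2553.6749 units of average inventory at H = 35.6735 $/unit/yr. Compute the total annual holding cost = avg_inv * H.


Cost = 2553.6749 * 35.6735 = 91098.5215

91098.5215 $/yr


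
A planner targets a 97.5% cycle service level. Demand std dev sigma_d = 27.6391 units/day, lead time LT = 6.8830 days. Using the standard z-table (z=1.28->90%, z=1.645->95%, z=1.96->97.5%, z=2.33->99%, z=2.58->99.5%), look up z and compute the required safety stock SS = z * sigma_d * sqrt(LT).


From the table, SL = 97.5% corresponds to z = 1.96
sqrt(LT) = sqrt(6.8830) = 2.6235
SS = 1.96 * 27.6391 * 2.6235 = 142.1245

142.1245 units


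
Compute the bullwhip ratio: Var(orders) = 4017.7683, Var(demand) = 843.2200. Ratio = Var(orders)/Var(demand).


BW = 4017.7683 / 843.2200 = 4.7648

4.7648


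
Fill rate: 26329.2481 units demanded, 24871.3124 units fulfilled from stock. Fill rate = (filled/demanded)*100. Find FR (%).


FR = 24871.3124 / 26329.2481 * 100 = 94.4627

94.4627%


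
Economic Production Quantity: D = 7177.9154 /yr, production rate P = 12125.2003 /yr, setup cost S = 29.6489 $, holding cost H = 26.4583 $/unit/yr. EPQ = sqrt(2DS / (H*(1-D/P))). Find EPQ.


1 - D/P = 1 - 0.5920 = 0.4080
H*(1-D/P) = 10.7954
2DS = 425634.5918
EPQ = sqrt(39427.2948) = 198.5631

198.5631 units


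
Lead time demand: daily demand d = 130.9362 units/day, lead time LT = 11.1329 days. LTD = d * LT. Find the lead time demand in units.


LTD = 130.9362 * 11.1329 = 1457.6996

1457.6996 units


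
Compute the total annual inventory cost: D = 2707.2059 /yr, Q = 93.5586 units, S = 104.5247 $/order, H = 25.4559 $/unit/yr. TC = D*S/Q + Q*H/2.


Ordering cost = D*S/Q = 3024.5203
Holding cost = Q*H/2 = 1190.8092
TC = 3024.5203 + 1190.8092 = 4215.3295

4215.3295 $/yr


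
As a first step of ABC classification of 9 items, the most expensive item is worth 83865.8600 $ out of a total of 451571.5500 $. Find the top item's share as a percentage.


Top item = 83865.8600
Total = 451571.5500
Percentage = 83865.8600 / 451571.5500 * 100 = 18.5720

18.5720%


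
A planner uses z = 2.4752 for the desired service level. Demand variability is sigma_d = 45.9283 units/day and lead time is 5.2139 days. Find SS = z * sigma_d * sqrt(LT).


sqrt(LT) = sqrt(5.2139) = 2.2834
SS = 2.4752 * 45.9283 * 2.2834 = 259.5805

259.5805 units


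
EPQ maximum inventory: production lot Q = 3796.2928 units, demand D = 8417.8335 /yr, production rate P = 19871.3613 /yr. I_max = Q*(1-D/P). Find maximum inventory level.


D/P = 0.4236
1 - D/P = 0.5764
I_max = 3796.2928 * 0.5764 = 2188.1211

2188.1211 units


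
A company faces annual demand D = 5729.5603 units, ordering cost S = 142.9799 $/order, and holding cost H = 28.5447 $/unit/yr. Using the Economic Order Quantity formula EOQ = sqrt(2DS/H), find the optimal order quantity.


2*D*S = 2 * 5729.5603 * 142.9799 = 1638423.9175
2*D*S/H = 57398.5334
EOQ = sqrt(57398.5334) = 239.5799

239.5799 units


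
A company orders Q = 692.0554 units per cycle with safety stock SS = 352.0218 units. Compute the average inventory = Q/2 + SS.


Q/2 = 346.0277
Avg = 346.0277 + 352.0218 = 698.0495

698.0495 units


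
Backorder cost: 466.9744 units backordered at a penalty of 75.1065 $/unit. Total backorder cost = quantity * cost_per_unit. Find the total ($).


Total = 466.9744 * 75.1065 = 35072.8128

35072.8128 $


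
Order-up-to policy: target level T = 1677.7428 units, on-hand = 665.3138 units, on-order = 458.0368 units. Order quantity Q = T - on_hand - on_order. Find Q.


Inventory position = OH + OO = 665.3138 + 458.0368 = 1123.3506
Q = 1677.7428 - 1123.3506 = 554.3922

554.3922 units


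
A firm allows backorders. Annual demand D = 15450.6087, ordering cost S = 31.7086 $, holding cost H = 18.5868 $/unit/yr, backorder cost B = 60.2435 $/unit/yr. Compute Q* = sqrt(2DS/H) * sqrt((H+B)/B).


sqrt(2DS/H) = 229.6011
sqrt((H+B)/B) = 1.1439
Q* = 229.6011 * 1.1439 = 262.6428

262.6428 units


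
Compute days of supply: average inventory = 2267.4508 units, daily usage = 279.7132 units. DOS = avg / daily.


DOS = 2267.4508 / 279.7132 = 8.1063

8.1063 days


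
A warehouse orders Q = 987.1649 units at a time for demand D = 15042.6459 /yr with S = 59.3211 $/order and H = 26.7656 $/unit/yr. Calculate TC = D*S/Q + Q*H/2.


Ordering cost = D*S/Q = 903.9486
Holding cost = Q*H/2 = 13211.0304
TC = 903.9486 + 13211.0304 = 14114.9790

14114.9790 $/yr


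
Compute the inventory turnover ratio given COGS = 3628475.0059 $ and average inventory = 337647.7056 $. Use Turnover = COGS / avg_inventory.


Turnover = 3628475.0059 / 337647.7056 = 10.7463

10.7463


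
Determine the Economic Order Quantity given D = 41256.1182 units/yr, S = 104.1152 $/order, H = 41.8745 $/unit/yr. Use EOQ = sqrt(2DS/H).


2*D*S = 2 * 41256.1182 * 104.1152 = 8590777.9952
2*D*S/H = 205155.3570
EOQ = sqrt(205155.3570) = 452.9408

452.9408 units


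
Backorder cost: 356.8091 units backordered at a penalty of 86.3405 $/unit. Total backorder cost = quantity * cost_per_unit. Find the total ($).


Total = 356.8091 * 86.3405 = 30807.0761

30807.0761 $


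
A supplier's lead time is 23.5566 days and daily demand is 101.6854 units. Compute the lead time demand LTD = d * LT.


LTD = 101.6854 * 23.5566 = 2395.3623

2395.3623 units


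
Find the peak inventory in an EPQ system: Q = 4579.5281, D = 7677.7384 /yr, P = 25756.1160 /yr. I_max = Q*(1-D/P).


D/P = 0.2981
1 - D/P = 0.7019
I_max = 4579.5281 * 0.7019 = 3214.3992

3214.3992 units


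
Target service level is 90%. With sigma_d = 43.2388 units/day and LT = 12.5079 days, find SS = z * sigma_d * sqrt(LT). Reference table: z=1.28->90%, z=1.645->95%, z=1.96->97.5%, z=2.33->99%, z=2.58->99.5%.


From the table, SL = 90% corresponds to z = 1.28
sqrt(LT) = sqrt(12.5079) = 3.5367
SS = 1.28 * 43.2388 * 3.5367 = 195.7383

195.7383 units


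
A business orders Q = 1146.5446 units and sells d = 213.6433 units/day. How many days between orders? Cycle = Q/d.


Cycle = 1146.5446 / 213.6433 = 5.3666

5.3666 days


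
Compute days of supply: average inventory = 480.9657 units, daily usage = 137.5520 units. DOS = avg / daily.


DOS = 480.9657 / 137.5520 = 3.4966

3.4966 days


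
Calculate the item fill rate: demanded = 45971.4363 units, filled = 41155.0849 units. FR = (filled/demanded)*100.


FR = 41155.0849 / 45971.4363 * 100 = 89.5232

89.5232%


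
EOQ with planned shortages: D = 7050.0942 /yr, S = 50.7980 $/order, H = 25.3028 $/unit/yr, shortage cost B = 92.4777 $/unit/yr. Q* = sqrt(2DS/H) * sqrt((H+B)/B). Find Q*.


sqrt(2DS/H) = 168.2486
sqrt((H+B)/B) = 1.1285
Q* = 168.2486 * 1.1285 = 189.8758

189.8758 units


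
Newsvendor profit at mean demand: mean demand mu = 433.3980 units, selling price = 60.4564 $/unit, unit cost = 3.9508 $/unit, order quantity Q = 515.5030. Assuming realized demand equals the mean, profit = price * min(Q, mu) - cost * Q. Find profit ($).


Sales at mu = min(515.5030, 433.3980) = 433.3980
Revenue = 60.4564 * 433.3980 = 26201.6828
Total cost = 3.9508 * 515.5030 = 2036.6493
Profit = 26201.6828 - 2036.6493 = 24165.0336

24165.0336 $


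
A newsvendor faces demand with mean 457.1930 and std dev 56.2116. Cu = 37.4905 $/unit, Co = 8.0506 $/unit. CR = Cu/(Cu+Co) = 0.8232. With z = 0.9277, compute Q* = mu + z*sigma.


CR = Cu/(Cu+Co) = 37.4905/(37.4905+8.0506) = 0.8232
z = 0.9277
Q* = 457.1930 + 0.9277 * 56.2116 = 509.3405

509.3405 units


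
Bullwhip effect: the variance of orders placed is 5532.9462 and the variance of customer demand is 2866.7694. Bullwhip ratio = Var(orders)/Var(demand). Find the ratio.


BW = 5532.9462 / 2866.7694 = 1.9300

1.9300


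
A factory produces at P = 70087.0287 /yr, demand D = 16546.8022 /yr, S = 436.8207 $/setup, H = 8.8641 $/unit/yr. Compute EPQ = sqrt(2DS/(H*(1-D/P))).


1 - D/P = 1 - 0.2361 = 0.7639
H*(1-D/P) = 6.7714
2DS = 14455971.4395
EPQ = sqrt(2134863.3383) = 1461.1172

1461.1172 units


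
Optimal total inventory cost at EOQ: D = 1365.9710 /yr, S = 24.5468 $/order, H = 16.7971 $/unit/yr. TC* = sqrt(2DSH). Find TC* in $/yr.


2*D*S*H = 1126420.8140
TC* = sqrt(1126420.8140) = 1061.3297

1061.3297 $/yr


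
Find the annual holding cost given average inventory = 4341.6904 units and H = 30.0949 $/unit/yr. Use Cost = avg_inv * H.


Cost = 4341.6904 * 30.0949 = 130662.7384

130662.7384 $/yr


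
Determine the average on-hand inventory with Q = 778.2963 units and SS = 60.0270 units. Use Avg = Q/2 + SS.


Q/2 = 389.1481
Avg = 389.1481 + 60.0270 = 449.1751

449.1751 units


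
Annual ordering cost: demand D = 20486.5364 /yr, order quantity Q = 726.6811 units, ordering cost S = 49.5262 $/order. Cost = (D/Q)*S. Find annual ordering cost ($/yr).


Number of orders = D/Q = 28.1919
Cost = 28.1919 * 49.5262 = 1396.2387

1396.2387 $/yr


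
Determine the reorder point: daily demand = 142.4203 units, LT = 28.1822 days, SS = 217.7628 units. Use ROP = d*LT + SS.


d*LT = 142.4203 * 28.1822 = 4013.7174
ROP = 4013.7174 + 217.7628 = 4231.4802

4231.4802 units


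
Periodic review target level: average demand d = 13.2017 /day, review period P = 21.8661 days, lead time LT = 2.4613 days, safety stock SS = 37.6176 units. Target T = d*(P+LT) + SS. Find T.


P + LT = 24.3274
d*(P+LT) = 13.2017 * 24.3274 = 321.1630
T = 321.1630 + 37.6176 = 358.7806

358.7806 units


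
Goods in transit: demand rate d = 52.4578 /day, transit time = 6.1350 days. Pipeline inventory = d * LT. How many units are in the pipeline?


Pipeline = 52.4578 * 6.1350 = 321.8286

321.8286 units


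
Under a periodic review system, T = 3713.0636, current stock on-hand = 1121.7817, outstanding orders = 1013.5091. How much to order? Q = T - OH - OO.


Inventory position = OH + OO = 1121.7817 + 1013.5091 = 2135.2908
Q = 3713.0636 - 2135.2908 = 1577.7728

1577.7728 units


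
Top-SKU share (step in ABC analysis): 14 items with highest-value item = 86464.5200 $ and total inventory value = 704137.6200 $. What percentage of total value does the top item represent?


Top item = 86464.5200
Total = 704137.6200
Percentage = 86464.5200 / 704137.6200 * 100 = 12.2795

12.2795%


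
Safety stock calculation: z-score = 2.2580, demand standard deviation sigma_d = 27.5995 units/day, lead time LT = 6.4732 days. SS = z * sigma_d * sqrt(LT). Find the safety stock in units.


sqrt(LT) = sqrt(6.4732) = 2.5442
SS = 2.2580 * 27.5995 * 2.5442 = 158.5567

158.5567 units


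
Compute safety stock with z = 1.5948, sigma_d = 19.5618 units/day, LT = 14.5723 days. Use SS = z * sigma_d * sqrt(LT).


sqrt(LT) = sqrt(14.5723) = 3.8174
SS = 1.5948 * 19.5618 * 3.8174 = 119.0910

119.0910 units


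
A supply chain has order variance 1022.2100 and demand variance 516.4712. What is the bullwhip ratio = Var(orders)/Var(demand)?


BW = 1022.2100 / 516.4712 = 1.9792

1.9792


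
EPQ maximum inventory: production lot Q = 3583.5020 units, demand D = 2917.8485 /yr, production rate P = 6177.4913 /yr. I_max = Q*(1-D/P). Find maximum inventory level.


D/P = 0.4723
1 - D/P = 0.5277
I_max = 3583.5020 * 0.5277 = 1890.8868

1890.8868 units


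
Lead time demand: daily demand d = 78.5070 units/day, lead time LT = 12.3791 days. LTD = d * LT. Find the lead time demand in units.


LTD = 78.5070 * 12.3791 = 971.8460

971.8460 units


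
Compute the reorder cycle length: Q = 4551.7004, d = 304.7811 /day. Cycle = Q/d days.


Cycle = 4551.7004 / 304.7811 = 14.9343

14.9343 days


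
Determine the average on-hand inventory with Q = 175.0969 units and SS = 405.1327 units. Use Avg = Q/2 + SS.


Q/2 = 87.5485
Avg = 87.5485 + 405.1327 = 492.6812

492.6812 units


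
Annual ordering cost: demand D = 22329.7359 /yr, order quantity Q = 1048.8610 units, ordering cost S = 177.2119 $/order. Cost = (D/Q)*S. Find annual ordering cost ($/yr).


Number of orders = D/Q = 21.2895
Cost = 21.2895 * 177.2119 = 3772.7544

3772.7544 $/yr


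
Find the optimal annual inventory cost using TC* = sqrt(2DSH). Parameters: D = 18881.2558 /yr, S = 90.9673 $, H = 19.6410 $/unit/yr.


2*D*S*H = 67469854.2434
TC* = sqrt(67469854.2434) = 8214.0035

8214.0035 $/yr


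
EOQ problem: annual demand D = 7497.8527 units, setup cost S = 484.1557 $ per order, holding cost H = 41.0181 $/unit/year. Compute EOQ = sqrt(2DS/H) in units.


2*D*S = 2 * 7497.8527 * 484.1557 = 7260256.2449
2*D*S/H = 177001.2810
EOQ = sqrt(177001.2810) = 420.7152

420.7152 units


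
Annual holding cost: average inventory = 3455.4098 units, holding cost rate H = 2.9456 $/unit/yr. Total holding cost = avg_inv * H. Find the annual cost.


Cost = 3455.4098 * 2.9456 = 10178.2551

10178.2551 $/yr


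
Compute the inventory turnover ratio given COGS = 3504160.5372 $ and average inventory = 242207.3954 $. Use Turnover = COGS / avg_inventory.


Turnover = 3504160.5372 / 242207.3954 = 14.4676

14.4676


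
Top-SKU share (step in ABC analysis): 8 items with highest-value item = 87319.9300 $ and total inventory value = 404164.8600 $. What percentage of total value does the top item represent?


Top item = 87319.9300
Total = 404164.8600
Percentage = 87319.9300 / 404164.8600 * 100 = 21.6050

21.6050%


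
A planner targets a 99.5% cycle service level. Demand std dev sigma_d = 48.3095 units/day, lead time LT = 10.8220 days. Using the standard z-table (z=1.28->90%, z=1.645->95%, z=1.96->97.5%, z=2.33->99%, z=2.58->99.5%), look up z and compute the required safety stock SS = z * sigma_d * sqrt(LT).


From the table, SL = 99.5% corresponds to z = 2.58
sqrt(LT) = sqrt(10.8220) = 3.2897
SS = 2.58 * 48.3095 * 3.2897 = 410.0209

410.0209 units


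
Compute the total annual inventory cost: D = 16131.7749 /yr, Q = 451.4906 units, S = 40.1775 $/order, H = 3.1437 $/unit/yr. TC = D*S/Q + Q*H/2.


Ordering cost = D*S/Q = 1435.5435
Holding cost = Q*H/2 = 709.6755
TC = 1435.5435 + 709.6755 = 2145.2190

2145.2190 $/yr


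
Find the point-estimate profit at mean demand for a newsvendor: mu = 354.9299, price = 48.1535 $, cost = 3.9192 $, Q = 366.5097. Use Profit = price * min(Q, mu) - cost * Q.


Sales at mu = min(366.5097, 354.9299) = 354.9299
Revenue = 48.1535 * 354.9299 = 17091.1169
Total cost = 3.9192 * 366.5097 = 1436.4248
Profit = 17091.1169 - 1436.4248 = 15654.6921

15654.6921 $


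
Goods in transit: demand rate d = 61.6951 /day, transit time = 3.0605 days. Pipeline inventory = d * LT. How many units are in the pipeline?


Pipeline = 61.6951 * 3.0605 = 188.8179

188.8179 units


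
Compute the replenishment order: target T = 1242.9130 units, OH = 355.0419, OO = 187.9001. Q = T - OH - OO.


Inventory position = OH + OO = 355.0419 + 187.9001 = 542.9420
Q = 1242.9130 - 542.9420 = 699.9710

699.9710 units


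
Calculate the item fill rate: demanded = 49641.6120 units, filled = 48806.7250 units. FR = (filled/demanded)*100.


FR = 48806.7250 / 49641.6120 * 100 = 98.3182

98.3182%


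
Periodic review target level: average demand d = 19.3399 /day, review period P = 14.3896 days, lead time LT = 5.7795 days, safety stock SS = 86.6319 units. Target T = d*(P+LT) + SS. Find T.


P + LT = 20.1691
d*(P+LT) = 19.3399 * 20.1691 = 390.0684
T = 390.0684 + 86.6319 = 476.7003

476.7003 units


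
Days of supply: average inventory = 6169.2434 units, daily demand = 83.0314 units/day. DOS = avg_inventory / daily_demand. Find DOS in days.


DOS = 6169.2434 / 83.0314 = 74.3001

74.3001 days


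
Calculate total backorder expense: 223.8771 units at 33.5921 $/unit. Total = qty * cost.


Total = 223.8771 * 33.5921 = 7520.5019

7520.5019 $


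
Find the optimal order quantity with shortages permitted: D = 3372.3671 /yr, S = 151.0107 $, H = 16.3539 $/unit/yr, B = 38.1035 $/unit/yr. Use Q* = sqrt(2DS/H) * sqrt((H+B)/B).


sqrt(2DS/H) = 249.5604
sqrt((H+B)/B) = 1.1955
Q* = 249.5604 * 1.1955 = 298.3470

298.3470 units


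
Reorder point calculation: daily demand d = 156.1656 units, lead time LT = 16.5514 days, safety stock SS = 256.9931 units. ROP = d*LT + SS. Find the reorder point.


d*LT = 156.1656 * 16.5514 = 2584.7593
ROP = 2584.7593 + 256.9931 = 2841.7524

2841.7524 units


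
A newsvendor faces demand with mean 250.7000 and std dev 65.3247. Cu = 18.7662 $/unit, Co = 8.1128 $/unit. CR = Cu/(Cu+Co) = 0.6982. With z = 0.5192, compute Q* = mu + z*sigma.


CR = Cu/(Cu+Co) = 18.7662/(18.7662+8.1128) = 0.6982
z = 0.5192
Q* = 250.7000 + 0.5192 * 65.3247 = 284.6166

284.6166 units


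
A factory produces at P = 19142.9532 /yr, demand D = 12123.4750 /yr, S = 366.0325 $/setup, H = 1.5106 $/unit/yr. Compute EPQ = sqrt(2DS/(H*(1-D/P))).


1 - D/P = 1 - 0.6333 = 0.3667
H*(1-D/P) = 0.5539
2DS = 8875171.7259
EPQ = sqrt(16022541.0381) = 4002.8166

4002.8166 units


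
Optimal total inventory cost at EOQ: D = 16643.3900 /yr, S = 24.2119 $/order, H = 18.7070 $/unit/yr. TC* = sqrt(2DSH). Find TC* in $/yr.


2*D*S*H = 15076648.2817
TC* = sqrt(15076648.2817) = 3882.8660

3882.8660 $/yr


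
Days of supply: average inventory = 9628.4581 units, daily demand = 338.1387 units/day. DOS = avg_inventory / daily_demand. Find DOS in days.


DOS = 9628.4581 / 338.1387 = 28.4749

28.4749 days


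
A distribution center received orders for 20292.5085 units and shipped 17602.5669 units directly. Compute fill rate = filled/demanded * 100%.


FR = 17602.5669 / 20292.5085 * 100 = 86.7442

86.7442%


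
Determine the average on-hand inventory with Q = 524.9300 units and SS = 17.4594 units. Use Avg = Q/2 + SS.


Q/2 = 262.4650
Avg = 262.4650 + 17.4594 = 279.9244

279.9244 units


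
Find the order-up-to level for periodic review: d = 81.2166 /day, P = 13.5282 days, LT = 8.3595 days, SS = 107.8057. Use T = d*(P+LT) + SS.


P + LT = 21.8877
d*(P+LT) = 81.2166 * 21.8877 = 1777.6446
T = 1777.6446 + 107.8057 = 1885.4503

1885.4503 units


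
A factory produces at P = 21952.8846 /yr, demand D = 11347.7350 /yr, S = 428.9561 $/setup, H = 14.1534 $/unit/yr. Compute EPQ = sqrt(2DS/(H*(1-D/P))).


1 - D/P = 1 - 0.5169 = 0.4831
H*(1-D/P) = 6.8373
2DS = 9735360.2989
EPQ = sqrt(1423855.9144) = 1193.2543

1193.2543 units


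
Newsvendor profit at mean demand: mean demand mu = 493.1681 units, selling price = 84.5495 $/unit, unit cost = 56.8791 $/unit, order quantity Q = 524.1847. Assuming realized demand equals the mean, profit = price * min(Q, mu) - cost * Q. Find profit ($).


Sales at mu = min(524.1847, 493.1681) = 493.1681
Revenue = 84.5495 * 493.1681 = 41697.1163
Total cost = 56.8791 * 524.1847 = 29815.1540
Profit = 41697.1163 - 29815.1540 = 11881.9623

11881.9623 $


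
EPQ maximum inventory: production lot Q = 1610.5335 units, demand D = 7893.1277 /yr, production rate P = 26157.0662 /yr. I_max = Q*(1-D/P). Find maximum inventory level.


D/P = 0.3018
1 - D/P = 0.6982
I_max = 1610.5335 * 0.6982 = 1124.5407

1124.5407 units


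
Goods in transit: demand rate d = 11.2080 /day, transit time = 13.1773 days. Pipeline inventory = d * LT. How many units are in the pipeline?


Pipeline = 11.2080 * 13.1773 = 147.6912

147.6912 units


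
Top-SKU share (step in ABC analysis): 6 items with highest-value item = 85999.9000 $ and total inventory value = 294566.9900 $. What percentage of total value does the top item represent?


Top item = 85999.9000
Total = 294566.9900
Percentage = 85999.9000 / 294566.9900 * 100 = 29.1954

29.1954%


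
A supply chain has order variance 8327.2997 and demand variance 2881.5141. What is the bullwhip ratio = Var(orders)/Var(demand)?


BW = 8327.2997 / 2881.5141 = 2.8899

2.8899


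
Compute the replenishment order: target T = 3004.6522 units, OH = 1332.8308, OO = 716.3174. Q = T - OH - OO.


Inventory position = OH + OO = 1332.8308 + 716.3174 = 2049.1482
Q = 3004.6522 - 2049.1482 = 955.5040

955.5040 units


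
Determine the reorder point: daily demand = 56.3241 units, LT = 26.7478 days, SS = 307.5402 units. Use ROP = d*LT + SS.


d*LT = 56.3241 * 26.7478 = 1506.5458
ROP = 1506.5458 + 307.5402 = 1814.0860

1814.0860 units


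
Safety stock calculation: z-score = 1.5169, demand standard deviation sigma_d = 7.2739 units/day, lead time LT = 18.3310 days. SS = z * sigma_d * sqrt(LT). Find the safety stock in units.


sqrt(LT) = sqrt(18.3310) = 4.2815
SS = 1.5169 * 7.2739 * 4.2815 = 47.2408

47.2408 units


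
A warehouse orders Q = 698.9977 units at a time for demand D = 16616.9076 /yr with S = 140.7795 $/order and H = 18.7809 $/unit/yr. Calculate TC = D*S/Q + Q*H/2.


Ordering cost = D*S/Q = 3346.6776
Holding cost = Q*H/2 = 6563.9030
TC = 3346.6776 + 6563.9030 = 9910.5805

9910.5805 $/yr


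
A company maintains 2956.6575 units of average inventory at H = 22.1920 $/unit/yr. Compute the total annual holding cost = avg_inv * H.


Cost = 2956.6575 * 22.1920 = 65614.1432

65614.1432 $/yr


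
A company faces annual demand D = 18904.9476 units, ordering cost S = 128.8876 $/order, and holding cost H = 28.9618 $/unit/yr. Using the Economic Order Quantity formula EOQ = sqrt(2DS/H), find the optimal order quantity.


2*D*S = 2 * 18904.9476 * 128.8876 = 4873226.6486
2*D*S/H = 168263.9425
EOQ = sqrt(168263.9425) = 410.1999

410.1999 units


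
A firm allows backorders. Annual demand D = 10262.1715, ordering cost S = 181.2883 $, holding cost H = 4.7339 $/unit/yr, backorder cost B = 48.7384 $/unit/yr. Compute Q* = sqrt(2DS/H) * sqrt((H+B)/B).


sqrt(2DS/H) = 886.5638
sqrt((H+B)/B) = 1.0474
Q* = 886.5638 * 1.0474 = 928.6216

928.6216 units


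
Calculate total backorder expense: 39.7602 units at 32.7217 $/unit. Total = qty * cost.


Total = 39.7602 * 32.7217 = 1301.0213

1301.0213 $


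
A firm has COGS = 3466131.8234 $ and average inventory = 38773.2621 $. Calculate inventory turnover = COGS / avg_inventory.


Turnover = 3466131.8234 / 38773.2621 = 89.3949

89.3949


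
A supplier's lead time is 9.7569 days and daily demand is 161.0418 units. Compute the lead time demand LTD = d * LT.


LTD = 161.0418 * 9.7569 = 1571.2687

1571.2687 units


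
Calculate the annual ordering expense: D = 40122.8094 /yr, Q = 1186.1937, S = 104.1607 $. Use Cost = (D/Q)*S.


Number of orders = D/Q = 33.8248
Cost = 33.8248 * 104.1607 = 3523.2188

3523.2188 $/yr


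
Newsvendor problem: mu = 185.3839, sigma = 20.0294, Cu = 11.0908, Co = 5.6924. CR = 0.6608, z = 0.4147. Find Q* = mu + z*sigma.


CR = Cu/(Cu+Co) = 11.0908/(11.0908+5.6924) = 0.6608
z = 0.4147
Q* = 185.3839 + 0.4147 * 20.0294 = 193.6901

193.6901 units


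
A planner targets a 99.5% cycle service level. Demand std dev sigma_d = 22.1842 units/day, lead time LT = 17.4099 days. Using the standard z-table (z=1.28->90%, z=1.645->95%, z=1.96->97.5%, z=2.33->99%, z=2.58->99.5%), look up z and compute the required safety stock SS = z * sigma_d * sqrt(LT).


From the table, SL = 99.5% corresponds to z = 2.58
sqrt(LT) = sqrt(17.4099) = 4.1725
SS = 2.58 * 22.1842 * 4.1725 = 238.8150

238.8150 units


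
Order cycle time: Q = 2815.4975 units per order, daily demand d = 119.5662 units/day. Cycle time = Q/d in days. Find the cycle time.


Cycle = 2815.4975 / 119.5662 = 23.5476

23.5476 days


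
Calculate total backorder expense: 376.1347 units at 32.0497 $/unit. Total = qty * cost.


Total = 376.1347 * 32.0497 = 12055.0043

12055.0043 $


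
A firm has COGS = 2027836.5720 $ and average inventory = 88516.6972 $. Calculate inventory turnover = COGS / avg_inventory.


Turnover = 2027836.5720 / 88516.6972 = 22.9091

22.9091


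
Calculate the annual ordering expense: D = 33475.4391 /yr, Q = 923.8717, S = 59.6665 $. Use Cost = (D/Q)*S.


Number of orders = D/Q = 36.2339
Cost = 36.2339 * 59.6665 = 2161.9477

2161.9477 $/yr


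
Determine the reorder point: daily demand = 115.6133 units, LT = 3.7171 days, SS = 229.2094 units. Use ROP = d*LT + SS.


d*LT = 115.6133 * 3.7171 = 429.7462
ROP = 429.7462 + 229.2094 = 658.9556

658.9556 units


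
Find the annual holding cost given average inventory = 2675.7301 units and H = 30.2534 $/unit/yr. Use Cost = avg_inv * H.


Cost = 2675.7301 * 30.2534 = 80949.9330

80949.9330 $/yr


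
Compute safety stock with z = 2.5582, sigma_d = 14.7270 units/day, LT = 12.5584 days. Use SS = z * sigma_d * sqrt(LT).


sqrt(LT) = sqrt(12.5584) = 3.5438
SS = 2.5582 * 14.7270 * 3.5438 = 133.5107

133.5107 units


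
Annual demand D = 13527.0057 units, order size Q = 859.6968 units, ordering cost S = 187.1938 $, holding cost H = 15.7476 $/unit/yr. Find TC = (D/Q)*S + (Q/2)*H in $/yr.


Ordering cost = D*S/Q = 2945.4240
Holding cost = Q*H/2 = 6769.0807
TC = 2945.4240 + 6769.0807 = 9714.5047

9714.5047 $/yr


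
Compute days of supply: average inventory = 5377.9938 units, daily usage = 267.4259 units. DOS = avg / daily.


DOS = 5377.9938 / 267.4259 = 20.1102

20.1102 days


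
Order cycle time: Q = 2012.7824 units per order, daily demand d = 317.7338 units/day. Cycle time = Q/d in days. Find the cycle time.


Cycle = 2012.7824 / 317.7338 = 6.3348

6.3348 days


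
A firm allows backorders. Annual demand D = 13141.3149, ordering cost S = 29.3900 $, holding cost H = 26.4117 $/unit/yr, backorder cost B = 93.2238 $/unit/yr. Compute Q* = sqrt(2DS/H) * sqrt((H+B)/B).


sqrt(2DS/H) = 171.0157
sqrt((H+B)/B) = 1.1328
Q* = 171.0157 * 1.1328 = 193.7326

193.7326 units


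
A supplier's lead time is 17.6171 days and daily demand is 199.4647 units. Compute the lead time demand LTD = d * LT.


LTD = 199.4647 * 17.6171 = 3513.9896

3513.9896 units


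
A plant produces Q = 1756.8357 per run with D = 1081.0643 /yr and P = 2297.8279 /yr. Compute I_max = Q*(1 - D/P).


D/P = 0.4705
1 - D/P = 0.5295
I_max = 1756.8357 * 0.5295 = 930.2932

930.2932 units


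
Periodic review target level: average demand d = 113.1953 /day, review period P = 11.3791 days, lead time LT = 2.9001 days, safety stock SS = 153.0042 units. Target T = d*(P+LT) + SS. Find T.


P + LT = 14.2792
d*(P+LT) = 113.1953 * 14.2792 = 1616.3383
T = 1616.3383 + 153.0042 = 1769.3425

1769.3425 units
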